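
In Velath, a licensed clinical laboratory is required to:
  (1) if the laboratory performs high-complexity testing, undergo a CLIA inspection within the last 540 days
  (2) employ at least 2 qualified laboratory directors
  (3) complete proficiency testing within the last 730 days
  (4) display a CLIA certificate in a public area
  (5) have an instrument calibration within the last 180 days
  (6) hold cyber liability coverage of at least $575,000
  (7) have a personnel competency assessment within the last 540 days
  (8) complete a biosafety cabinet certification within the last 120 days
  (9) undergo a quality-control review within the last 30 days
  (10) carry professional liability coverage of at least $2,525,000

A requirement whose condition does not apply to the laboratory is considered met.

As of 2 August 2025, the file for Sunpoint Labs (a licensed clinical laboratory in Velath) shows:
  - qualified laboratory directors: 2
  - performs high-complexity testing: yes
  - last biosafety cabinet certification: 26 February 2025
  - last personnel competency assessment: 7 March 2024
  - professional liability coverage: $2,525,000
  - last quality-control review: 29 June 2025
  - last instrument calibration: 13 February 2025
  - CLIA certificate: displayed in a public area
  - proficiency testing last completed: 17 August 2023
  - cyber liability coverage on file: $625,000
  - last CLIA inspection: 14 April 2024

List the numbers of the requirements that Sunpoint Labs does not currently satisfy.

8, 9

1. condition 'performs high-complexity testing' holds; CLIA inspection 475 days ago vs limit 540 → met
2. qualified laboratory directors 2 ≥ 2 → met
3. proficiency testing 716 days ago vs limit 730 → met
4. CLIA certificate present → met
5. instrument calibration 170 days ago vs limit 180 → met
6. cyber liability coverage $625,000 ≥ $575,000 → met
7. personnel competency assessment 513 days ago vs limit 540 → met
8. biosafety cabinet certification 157 days ago vs limit 120 → not met
9. quality-control review 34 days ago vs limit 30 → not met
10. professional liability coverage $2,525,000 ≥ $2,525,000 → met
Not met: 8, 9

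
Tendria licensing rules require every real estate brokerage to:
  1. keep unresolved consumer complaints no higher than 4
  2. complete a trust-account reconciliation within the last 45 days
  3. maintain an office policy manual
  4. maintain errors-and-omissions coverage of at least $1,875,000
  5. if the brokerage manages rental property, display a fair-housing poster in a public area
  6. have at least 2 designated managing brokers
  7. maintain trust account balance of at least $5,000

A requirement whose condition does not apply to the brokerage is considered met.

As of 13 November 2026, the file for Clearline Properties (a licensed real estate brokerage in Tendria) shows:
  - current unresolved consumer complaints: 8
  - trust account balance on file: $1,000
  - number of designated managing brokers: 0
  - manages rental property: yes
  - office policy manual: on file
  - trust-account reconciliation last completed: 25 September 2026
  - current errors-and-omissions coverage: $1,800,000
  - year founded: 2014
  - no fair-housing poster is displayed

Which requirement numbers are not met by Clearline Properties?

1, 2, 4, 5, 6, 7

1. unresolved consumer complaints 8 > 4 → not met
2. trust-account reconciliation 49 days ago vs limit 45 → not met
3. office policy manual present → met
4. errors-and-omissions coverage $1,800,000 < $1,875,000 → not met
5. condition 'manages rental property' holds; fair-housing poster absent → not met
6. designated managing brokers 0 < 2 → not met
7. trust account balance $1,000 < $5,000 → not met
Not met: 1, 2, 4, 5, 6, 7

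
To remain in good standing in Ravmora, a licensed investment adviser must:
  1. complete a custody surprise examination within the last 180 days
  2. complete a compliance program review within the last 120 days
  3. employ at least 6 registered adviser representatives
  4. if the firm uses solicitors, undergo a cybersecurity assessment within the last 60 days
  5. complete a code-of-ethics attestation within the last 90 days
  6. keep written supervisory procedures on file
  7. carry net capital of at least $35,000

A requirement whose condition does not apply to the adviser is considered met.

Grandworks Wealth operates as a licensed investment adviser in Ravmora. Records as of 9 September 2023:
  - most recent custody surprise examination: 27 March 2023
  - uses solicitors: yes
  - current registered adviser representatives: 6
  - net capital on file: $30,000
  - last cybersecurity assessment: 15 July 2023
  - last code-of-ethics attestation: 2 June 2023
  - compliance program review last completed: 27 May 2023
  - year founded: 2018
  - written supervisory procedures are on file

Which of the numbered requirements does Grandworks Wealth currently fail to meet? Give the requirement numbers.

5, 7

1. custody surprise examination 166 days ago vs limit 180 → met
2. compliance program review 105 days ago vs limit 120 → met
3. registered adviser representatives 6 ≥ 6 → met
4. condition 'uses solicitors' holds; cybersecurity assessment 56 days ago vs limit 60 → met
5. code-of-ethics attestation 99 days ago vs limit 90 → not met
6. written supervisory procedures present → met
7. net capital $30,000 < $35,000 → not met
Not met: 5, 7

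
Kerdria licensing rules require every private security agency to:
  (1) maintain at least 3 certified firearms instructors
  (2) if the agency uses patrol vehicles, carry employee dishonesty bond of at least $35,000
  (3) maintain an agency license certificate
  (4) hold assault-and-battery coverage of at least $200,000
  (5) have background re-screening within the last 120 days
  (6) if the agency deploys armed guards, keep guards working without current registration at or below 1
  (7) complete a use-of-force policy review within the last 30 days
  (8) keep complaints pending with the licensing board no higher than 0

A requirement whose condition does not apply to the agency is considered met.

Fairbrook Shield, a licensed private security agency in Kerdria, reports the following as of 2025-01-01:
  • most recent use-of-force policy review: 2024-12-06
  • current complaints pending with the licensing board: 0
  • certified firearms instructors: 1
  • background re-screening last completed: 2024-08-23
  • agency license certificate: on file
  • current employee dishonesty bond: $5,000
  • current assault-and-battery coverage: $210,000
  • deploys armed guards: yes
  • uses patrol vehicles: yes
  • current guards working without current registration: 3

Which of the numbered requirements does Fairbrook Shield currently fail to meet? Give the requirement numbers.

1, 2, 5, 6

1. certified firearms instructors 1 < 3 → not met
2. condition 'uses patrol vehicles' holds; employee dishonesty bond $5,000 < $35,000 → not met
3. agency license certificate present → met
4. assault-and-battery coverage $210,000 ≥ $200,000 → met
5. background re-screening 131 days ago vs limit 120 → not met
6. condition 'deploys armed guards' holds; guards working without current registration 3 > 1 → not met
7. use-of-force policy review 26 days ago vs limit 30 → met
8. complaints pending with the licensing board 0 ≤ 0 → met
Not met: 1, 2, 5, 6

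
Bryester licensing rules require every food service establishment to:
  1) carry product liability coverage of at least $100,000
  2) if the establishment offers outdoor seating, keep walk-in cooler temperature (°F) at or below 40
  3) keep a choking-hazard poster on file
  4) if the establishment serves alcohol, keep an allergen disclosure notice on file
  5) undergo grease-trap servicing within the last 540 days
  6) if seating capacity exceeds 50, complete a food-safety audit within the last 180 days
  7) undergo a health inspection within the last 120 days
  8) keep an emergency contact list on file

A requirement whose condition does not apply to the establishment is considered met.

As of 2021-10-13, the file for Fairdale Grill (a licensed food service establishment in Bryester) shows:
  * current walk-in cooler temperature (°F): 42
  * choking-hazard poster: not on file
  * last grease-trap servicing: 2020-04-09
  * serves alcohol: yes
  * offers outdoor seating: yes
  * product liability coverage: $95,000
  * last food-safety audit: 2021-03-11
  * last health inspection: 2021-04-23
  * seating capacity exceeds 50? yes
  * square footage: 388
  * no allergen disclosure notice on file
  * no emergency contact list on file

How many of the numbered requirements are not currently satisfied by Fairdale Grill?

8

1. product liability coverage $95,000 < $100,000 → not met
2. condition 'offers outdoor seating' holds; walk-in cooler temperature (°F) 42 > 40 → not met
3. choking-hazard poster absent → not met
4. condition 'serves alcohol' holds; allergen disclosure notice absent → not met
5. grease-trap servicing 552 days ago vs limit 540 → not met
6. condition 'seating capacity exceeds 50' holds; food-safety audit 216 days ago vs limit 180 → not met
7. health inspection 173 days ago vs limit 120 → not met
8. emergency contact list absent → not met
Not met: 8 of 8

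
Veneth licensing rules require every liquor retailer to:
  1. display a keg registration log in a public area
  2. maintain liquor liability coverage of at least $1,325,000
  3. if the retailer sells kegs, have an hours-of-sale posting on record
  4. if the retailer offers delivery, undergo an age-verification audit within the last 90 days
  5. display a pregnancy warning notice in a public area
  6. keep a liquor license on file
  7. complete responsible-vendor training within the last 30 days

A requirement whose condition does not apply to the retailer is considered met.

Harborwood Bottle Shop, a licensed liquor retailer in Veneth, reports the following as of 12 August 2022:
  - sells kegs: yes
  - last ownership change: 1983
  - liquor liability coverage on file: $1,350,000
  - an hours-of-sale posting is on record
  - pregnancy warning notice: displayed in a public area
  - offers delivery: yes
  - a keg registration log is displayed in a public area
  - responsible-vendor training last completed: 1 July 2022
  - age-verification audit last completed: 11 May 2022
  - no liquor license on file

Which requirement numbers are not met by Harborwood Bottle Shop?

1. keg registration log present → met
2. liquor liability coverage $1,350,000 ≥ $1,325,000 → met
3. condition 'sells kegs' holds; hours-of-sale posting present → met
4. condition 'offers delivery' holds; age-verification audit 93 days ago vs limit 90 → not met
5. pregnancy warning notice present → met
6. liquor license absent → not met
7. responsible-vendor training 42 days ago vs limit 30 → not met
Not met: 4, 6, 7

4, 6, 7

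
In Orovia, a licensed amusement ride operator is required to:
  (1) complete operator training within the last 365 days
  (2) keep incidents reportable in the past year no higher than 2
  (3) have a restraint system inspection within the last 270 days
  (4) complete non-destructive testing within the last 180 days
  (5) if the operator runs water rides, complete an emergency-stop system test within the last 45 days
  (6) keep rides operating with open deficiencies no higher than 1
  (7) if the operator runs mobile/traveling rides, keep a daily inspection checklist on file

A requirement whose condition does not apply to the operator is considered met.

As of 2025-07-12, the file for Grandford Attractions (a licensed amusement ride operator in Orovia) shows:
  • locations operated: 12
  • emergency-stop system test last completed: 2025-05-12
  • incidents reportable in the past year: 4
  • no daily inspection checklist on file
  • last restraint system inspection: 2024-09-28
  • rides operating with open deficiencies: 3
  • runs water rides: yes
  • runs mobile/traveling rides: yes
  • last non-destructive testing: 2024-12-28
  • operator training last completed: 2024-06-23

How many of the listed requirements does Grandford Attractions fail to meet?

7

1. operator training 384 days ago vs limit 365 → not met
2. incidents reportable in the past year 4 > 2 → not met
3. restraint system inspection 287 days ago vs limit 270 → not met
4. non-destructive testing 196 days ago vs limit 180 → not met
5. condition 'runs water rides' holds; emergency-stop system test 61 days ago vs limit 45 → not met
6. rides operating with open deficiencies 3 > 1 → not met
7. condition 'runs mobile/traveling rides' holds; daily inspection checklist absent → not met
Not met: 7 of 7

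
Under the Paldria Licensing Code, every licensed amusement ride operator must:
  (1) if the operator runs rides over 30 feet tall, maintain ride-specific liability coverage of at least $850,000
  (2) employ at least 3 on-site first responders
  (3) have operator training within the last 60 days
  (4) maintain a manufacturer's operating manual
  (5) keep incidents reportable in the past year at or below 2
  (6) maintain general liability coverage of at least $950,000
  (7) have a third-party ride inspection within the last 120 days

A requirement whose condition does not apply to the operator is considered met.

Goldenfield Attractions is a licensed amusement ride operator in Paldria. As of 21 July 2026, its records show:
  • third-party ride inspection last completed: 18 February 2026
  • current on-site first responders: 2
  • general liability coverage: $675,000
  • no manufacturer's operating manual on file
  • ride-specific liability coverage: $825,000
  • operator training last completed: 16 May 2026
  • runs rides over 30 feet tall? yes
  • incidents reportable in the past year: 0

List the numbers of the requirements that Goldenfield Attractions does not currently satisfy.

1. condition 'runs rides over 30 feet tall' holds; ride-specific liability coverage $825,000 < $850,000 → not met
2. on-site first responders 2 < 3 → not met
3. operator training 66 days ago vs limit 60 → not met
4. manufacturer's operating manual absent → not met
5. incidents reportable in the past year 0 ≤ 2 → met
6. general liability coverage $675,000 < $950,000 → not met
7. third-party ride inspection 153 days ago vs limit 120 → not met
Not met: 1, 2, 3, 4, 6, 7

1, 2, 3, 4, 6, 7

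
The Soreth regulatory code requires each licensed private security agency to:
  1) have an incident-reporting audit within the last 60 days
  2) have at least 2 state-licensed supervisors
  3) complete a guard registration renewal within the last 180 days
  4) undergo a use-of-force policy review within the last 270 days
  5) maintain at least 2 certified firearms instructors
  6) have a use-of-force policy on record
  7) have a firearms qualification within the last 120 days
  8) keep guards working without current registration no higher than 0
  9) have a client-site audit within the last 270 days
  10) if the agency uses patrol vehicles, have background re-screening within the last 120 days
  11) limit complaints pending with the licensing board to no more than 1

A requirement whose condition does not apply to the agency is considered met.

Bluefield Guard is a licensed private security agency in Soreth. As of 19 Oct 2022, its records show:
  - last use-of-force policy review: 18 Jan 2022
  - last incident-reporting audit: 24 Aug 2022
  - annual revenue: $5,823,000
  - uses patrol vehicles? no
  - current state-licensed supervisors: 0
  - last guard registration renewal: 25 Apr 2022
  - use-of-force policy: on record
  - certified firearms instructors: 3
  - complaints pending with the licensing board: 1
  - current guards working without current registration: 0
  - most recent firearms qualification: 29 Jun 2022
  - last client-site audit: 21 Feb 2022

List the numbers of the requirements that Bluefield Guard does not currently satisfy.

2, 4

1. incident-reporting audit 56 days ago vs limit 60 → met
2. state-licensed supervisors 0 < 2 → not met
3. guard registration renewal 177 days ago vs limit 180 → met
4. use-of-force policy review 274 days ago vs limit 270 → not met
5. certified firearms instructors 3 ≥ 2 → met
6. use-of-force policy present → met
7. firearms qualification 112 days ago vs limit 120 → met
8. guards working without current registration 0 ≤ 0 → met
9. client-site audit 240 days ago vs limit 270 → met
10. condition 'uses patrol vehicles' does not hold → requirement n/a → met
11. complaints pending with the licensing board 1 ≤ 1 → met
Not met: 2, 4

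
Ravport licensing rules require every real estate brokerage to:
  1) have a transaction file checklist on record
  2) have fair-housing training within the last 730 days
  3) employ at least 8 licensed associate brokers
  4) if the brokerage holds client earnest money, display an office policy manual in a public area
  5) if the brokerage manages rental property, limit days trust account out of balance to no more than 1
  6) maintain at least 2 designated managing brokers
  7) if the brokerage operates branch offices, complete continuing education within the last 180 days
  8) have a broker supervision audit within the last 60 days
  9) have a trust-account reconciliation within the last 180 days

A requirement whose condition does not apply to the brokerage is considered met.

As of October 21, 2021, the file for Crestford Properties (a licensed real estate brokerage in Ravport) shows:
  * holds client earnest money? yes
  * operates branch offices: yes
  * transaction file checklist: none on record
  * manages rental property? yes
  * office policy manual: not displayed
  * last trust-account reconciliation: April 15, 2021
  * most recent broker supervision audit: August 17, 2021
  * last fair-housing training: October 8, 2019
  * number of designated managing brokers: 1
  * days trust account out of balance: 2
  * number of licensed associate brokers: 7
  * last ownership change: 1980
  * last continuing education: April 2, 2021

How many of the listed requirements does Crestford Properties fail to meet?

1. transaction file checklist absent → not met
2. fair-housing training 744 days ago vs limit 730 → not met
3. licensed associate brokers 7 < 8 → not met
4. condition 'holds client earnest money' holds; office policy manual absent → not met
5. condition 'manages rental property' holds; days trust account out of balance 2 > 1 → not met
6. designated managing brokers 1 < 2 → not met
7. condition 'operates branch offices' holds; continuing education 202 days ago vs limit 180 → not met
8. broker supervision audit 65 days ago vs limit 60 → not met
9. trust-account reconciliation 189 days ago vs limit 180 → not met
Not met: 9 of 9

9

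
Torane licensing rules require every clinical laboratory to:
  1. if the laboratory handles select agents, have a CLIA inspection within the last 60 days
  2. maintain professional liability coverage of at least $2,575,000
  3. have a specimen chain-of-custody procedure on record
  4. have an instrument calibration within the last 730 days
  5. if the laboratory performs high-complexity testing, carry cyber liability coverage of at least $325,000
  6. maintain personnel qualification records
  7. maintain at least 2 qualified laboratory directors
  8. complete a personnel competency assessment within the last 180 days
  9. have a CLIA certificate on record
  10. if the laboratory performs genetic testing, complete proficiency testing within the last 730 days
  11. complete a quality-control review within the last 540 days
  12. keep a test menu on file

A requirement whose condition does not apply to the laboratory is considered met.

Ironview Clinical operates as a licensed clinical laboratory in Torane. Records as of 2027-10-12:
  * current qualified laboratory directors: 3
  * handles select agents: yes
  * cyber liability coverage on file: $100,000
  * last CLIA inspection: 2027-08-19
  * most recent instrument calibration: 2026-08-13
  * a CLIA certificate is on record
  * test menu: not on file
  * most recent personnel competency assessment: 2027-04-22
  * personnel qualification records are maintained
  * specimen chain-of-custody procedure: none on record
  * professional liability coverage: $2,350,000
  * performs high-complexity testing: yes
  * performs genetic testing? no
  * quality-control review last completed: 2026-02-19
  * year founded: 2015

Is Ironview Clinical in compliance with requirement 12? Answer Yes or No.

No

12. test menu absent → not met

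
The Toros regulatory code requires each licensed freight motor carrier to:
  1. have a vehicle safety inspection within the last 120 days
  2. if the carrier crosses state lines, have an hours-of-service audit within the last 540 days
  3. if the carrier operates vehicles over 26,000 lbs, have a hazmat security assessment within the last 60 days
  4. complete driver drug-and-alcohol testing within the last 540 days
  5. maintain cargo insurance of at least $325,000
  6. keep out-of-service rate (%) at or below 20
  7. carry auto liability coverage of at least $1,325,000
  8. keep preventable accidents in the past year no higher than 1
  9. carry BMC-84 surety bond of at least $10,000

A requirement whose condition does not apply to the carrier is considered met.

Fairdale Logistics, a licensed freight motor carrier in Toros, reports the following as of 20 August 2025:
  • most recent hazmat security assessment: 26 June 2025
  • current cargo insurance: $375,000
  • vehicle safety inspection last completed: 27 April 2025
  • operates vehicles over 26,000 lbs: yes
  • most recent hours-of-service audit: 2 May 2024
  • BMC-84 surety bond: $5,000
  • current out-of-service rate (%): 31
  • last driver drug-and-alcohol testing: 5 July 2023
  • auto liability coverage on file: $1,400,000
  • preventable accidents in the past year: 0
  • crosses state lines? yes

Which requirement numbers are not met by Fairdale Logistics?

1. vehicle safety inspection 115 days ago vs limit 120 → met
2. condition 'crosses state lines' holds; hours-of-service audit 475 days ago vs limit 540 → met
3. condition 'operates vehicles over 26,000 lbs' holds; hazmat security assessment 55 days ago vs limit 60 → met
4. driver drug-and-alcohol testing 777 days ago vs limit 540 → not met
5. cargo insurance $375,000 ≥ $325,000 → met
6. out-of-service rate (%) 31 > 20 → not met
7. auto liability coverage $1,400,000 ≥ $1,325,000 → met
8. preventable accidents in the past year 0 ≤ 1 → met
9. BMC-84 surety bond $5,000 < $10,000 → not met
Not met: 4, 6, 9

4, 6, 9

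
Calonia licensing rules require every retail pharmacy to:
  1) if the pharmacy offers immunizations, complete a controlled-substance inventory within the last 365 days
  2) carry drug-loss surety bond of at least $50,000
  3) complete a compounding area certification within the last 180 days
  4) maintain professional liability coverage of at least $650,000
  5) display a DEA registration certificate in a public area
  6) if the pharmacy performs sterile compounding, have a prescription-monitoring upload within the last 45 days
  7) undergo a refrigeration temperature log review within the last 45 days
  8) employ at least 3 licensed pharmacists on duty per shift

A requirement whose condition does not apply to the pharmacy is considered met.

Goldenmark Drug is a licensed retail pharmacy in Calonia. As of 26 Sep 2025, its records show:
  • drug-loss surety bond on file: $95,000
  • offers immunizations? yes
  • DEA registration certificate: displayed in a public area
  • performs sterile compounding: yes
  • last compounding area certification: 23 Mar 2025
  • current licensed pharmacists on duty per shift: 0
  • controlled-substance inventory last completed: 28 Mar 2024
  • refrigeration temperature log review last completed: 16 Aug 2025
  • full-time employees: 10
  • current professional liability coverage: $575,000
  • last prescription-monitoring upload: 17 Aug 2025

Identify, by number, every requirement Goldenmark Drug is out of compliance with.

1. condition 'offers immunizations' holds; controlled-substance inventory 547 days ago vs limit 365 → not met
2. drug-loss surety bond $95,000 ≥ $50,000 → met
3. compounding area certification 187 days ago vs limit 180 → not met
4. professional liability coverage $575,000 < $650,000 → not met
5. DEA registration certificate present → met
6. condition 'performs sterile compounding' holds; prescription-monitoring upload 40 days ago vs limit 45 → met
7. refrigeration temperature log review 41 days ago vs limit 45 → met
8. licensed pharmacists on duty per shift 0 < 3 → not met
Not met: 1, 3, 4, 8

1, 3, 4, 8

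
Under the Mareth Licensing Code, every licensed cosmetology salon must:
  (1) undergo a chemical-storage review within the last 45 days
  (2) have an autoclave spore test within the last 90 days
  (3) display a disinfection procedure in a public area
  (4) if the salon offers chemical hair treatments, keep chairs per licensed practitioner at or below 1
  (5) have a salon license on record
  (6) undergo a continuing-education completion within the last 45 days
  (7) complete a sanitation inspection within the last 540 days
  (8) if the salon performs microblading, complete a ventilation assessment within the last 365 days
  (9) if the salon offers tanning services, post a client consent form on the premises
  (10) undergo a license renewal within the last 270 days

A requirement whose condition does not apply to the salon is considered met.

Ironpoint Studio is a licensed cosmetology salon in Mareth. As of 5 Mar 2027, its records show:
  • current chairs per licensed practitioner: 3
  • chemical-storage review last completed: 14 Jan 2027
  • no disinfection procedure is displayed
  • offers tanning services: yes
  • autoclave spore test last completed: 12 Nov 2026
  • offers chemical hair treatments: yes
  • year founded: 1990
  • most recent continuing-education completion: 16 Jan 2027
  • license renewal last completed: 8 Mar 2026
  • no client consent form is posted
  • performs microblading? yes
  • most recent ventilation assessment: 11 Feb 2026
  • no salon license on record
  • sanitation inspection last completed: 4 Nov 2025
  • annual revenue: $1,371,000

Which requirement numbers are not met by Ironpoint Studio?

1. chemical-storage review 50 days ago vs limit 45 → not met
2. autoclave spore test 113 days ago vs limit 90 → not met
3. disinfection procedure absent → not met
4. condition 'offers chemical hair treatments' holds; chairs per licensed practitioner 3 > 1 → not met
5. salon license absent → not met
6. continuing-education completion 48 days ago vs limit 45 → not met
7. sanitation inspection 486 days ago vs limit 540 → met
8. condition 'performs microblading' holds; ventilation assessment 387 days ago vs limit 365 → not met
9. condition 'offers tanning services' holds; client consent form absent → not met
10. license renewal 362 days ago vs limit 270 → not met
Not met: 1, 2, 3, 4, 5, 6, 8, 9, 10

1, 2, 3, 4, 5, 6, 8, 9, 10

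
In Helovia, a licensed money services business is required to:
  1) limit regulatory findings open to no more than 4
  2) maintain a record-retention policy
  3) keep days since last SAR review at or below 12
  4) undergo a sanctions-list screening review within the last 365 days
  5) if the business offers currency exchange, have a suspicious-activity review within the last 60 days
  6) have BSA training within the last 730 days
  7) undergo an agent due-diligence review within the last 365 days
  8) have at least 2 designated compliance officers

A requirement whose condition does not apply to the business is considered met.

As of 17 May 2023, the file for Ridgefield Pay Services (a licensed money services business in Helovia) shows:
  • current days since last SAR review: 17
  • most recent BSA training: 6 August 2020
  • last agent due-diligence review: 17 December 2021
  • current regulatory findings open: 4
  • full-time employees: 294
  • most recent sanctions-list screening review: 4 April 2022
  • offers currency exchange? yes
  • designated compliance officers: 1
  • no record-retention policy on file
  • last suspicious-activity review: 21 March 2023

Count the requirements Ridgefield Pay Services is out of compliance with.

6

1. regulatory findings open 4 ≤ 4 → met
2. record-retention policy absent → not met
3. days since last SAR review 17 > 12 → not met
4. sanctions-list screening review 408 days ago vs limit 365 → not met
5. condition 'offers currency exchange' holds; suspicious-activity review 57 days ago vs limit 60 → met
6. BSA training 1014 days ago vs limit 730 → not met
7. agent due-diligence review 516 days ago vs limit 365 → not met
8. designated compliance officers 1 < 2 → not met
Not met: 6 of 8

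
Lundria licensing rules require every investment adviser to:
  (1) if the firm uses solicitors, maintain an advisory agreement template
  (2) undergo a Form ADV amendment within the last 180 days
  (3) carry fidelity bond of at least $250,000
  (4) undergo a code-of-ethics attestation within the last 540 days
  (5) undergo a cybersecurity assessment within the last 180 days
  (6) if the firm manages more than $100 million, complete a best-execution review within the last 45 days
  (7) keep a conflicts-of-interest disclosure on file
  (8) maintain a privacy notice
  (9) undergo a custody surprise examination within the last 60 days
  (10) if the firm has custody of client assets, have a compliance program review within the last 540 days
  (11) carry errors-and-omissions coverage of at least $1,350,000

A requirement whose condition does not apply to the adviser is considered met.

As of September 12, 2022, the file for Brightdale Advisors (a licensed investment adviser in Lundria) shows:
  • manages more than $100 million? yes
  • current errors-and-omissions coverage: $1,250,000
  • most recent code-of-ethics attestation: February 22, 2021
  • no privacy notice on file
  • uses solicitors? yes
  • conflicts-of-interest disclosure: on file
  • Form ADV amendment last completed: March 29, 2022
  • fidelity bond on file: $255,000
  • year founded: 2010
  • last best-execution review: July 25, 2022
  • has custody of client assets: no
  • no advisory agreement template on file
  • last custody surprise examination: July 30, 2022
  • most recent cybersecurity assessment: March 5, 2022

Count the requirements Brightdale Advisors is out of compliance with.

1. condition 'uses solicitors' holds; advisory agreement template absent → not met
2. Form ADV amendment 167 days ago vs limit 180 → met
3. fidelity bond $255,000 ≥ $250,000 → met
4. code-of-ethics attestation 567 days ago vs limit 540 → not met
5. cybersecurity assessment 191 days ago vs limit 180 → not met
6. condition 'manages more than $100 million' holds; best-execution review 49 days ago vs limit 45 → not met
7. conflicts-of-interest disclosure present → met
8. privacy notice absent → not met
9. custody surprise examination 44 days ago vs limit 60 → met
10. condition 'has custody of client assets' does not hold → requirement n/a → met
11. errors-and-omissions coverage $1,250,000 < $1,350,000 → not met
Not met: 6 of 11

6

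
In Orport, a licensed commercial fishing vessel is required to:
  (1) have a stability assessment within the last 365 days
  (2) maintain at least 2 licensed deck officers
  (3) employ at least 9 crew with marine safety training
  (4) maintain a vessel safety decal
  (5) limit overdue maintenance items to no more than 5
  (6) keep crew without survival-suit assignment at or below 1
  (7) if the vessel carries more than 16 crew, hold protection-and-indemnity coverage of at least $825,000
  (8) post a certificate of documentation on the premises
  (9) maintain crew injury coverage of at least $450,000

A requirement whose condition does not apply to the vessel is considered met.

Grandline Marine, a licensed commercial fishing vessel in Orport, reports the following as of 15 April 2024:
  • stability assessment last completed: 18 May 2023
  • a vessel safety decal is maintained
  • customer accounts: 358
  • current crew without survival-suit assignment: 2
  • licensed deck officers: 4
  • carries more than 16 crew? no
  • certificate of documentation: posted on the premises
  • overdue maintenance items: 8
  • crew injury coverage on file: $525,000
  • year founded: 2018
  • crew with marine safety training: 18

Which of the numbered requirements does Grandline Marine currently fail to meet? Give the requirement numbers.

1. stability assessment 333 days ago vs limit 365 → met
2. licensed deck officers 4 ≥ 2 → met
3. crew with marine safety training 18 ≥ 9 → met
4. vessel safety decal present → met
5. overdue maintenance items 8 > 5 → not met
6. crew without survival-suit assignment 2 > 1 → not met
7. condition 'carries more than 16 crew' does not hold → requirement n/a → met
8. certificate of documentation present → met
9. crew injury coverage $525,000 ≥ $450,000 → met
Not met: 5, 6

5, 6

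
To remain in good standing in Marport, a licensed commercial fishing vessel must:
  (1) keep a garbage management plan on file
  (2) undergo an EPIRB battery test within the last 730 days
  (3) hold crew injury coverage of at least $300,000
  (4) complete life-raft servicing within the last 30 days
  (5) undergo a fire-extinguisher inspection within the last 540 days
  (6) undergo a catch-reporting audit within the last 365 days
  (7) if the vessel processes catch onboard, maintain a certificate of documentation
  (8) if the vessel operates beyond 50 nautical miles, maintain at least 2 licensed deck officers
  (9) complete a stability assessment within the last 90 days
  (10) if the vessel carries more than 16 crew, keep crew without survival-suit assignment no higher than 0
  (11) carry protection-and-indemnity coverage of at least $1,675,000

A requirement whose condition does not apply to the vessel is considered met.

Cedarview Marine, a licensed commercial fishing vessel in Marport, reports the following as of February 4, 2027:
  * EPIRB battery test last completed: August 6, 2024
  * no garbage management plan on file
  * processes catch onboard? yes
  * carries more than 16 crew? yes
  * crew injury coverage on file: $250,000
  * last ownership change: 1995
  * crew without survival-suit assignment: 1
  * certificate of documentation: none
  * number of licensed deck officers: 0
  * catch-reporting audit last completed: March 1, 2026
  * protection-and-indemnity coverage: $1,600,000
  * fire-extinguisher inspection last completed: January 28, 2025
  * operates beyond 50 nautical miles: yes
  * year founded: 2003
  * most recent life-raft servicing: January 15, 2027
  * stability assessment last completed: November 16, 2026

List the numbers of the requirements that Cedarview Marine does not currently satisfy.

1. garbage management plan absent → not met
2. EPIRB battery test 912 days ago vs limit 730 → not met
3. crew injury coverage $250,000 < $300,000 → not met
4. life-raft servicing 20 days ago vs limit 30 → met
5. fire-extinguisher inspection 737 days ago vs limit 540 → not met
6. catch-reporting audit 340 days ago vs limit 365 → met
7. condition 'processes catch onboard' holds; certificate of documentation absent → not met
8. condition 'operates beyond 50 nautical miles' holds; licensed deck officers 0 < 2 → not met
9. stability assessment 80 days ago vs limit 90 → met
10. condition 'carries more than 16 crew' holds; crew without survival-suit assignment 1 > 0 → not met
11. protection-and-indemnity coverage $1,600,000 < $1,675,000 → not met
Not met: 1, 2, 3, 5, 7, 8, 10, 11

1, 2, 3, 5, 7, 8, 10, 11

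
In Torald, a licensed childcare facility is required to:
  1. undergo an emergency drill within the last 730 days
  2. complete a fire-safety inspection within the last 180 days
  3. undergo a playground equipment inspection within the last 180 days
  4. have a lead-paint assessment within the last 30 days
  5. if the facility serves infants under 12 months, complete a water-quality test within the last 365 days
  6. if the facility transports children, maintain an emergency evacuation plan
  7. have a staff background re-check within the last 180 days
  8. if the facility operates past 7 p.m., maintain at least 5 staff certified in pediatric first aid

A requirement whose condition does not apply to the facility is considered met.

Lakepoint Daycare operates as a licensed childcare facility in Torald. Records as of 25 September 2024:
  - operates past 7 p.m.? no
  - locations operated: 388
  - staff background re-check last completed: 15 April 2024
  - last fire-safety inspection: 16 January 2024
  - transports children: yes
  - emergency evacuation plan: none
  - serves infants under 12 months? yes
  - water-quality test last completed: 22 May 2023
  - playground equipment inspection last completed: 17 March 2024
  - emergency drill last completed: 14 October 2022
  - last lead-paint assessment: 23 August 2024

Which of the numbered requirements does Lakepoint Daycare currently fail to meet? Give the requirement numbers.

1. emergency drill 712 days ago vs limit 730 → met
2. fire-safety inspection 253 days ago vs limit 180 → not met
3. playground equipment inspection 192 days ago vs limit 180 → not met
4. lead-paint assessment 33 days ago vs limit 30 → not met
5. condition 'serves infants under 12 months' holds; water-quality test 492 days ago vs limit 365 → not met
6. condition 'transports children' holds; emergency evacuation plan absent → not met
7. staff background re-check 163 days ago vs limit 180 → met
8. condition 'operates past 7 p.m.' does not hold → requirement n/a → met
Not met: 2, 3, 4, 5, 6

2, 3, 4, 5, 6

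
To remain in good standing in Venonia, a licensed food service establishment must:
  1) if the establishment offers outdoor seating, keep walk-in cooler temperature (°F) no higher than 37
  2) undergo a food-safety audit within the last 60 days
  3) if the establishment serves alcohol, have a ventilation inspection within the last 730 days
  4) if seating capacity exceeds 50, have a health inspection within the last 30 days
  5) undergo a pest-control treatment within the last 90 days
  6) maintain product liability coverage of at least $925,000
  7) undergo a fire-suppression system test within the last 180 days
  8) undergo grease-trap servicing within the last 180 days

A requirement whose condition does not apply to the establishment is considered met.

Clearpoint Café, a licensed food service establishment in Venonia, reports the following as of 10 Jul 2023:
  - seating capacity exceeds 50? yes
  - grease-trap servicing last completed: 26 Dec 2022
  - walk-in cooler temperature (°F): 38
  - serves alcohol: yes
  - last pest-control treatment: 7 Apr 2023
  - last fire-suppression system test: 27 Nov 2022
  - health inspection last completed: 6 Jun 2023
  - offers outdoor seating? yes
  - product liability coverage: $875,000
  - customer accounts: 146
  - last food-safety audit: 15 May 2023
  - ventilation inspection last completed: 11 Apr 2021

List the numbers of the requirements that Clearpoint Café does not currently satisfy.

1, 3, 4, 5, 6, 7, 8

1. condition 'offers outdoor seating' holds; walk-in cooler temperature (°F) 38 > 37 → not met
2. food-safety audit 56 days ago vs limit 60 → met
3. condition 'serves alcohol' holds; ventilation inspection 820 days ago vs limit 730 → not met
4. condition 'seating capacity exceeds 50' holds; health inspection 34 days ago vs limit 30 → not met
5. pest-control treatment 94 days ago vs limit 90 → not met
6. product liability coverage $875,000 < $925,000 → not met
7. fire-suppression system test 225 days ago vs limit 180 → not met
8. grease-trap servicing 196 days ago vs limit 180 → not met
Not met: 1, 3, 4, 5, 6, 7, 8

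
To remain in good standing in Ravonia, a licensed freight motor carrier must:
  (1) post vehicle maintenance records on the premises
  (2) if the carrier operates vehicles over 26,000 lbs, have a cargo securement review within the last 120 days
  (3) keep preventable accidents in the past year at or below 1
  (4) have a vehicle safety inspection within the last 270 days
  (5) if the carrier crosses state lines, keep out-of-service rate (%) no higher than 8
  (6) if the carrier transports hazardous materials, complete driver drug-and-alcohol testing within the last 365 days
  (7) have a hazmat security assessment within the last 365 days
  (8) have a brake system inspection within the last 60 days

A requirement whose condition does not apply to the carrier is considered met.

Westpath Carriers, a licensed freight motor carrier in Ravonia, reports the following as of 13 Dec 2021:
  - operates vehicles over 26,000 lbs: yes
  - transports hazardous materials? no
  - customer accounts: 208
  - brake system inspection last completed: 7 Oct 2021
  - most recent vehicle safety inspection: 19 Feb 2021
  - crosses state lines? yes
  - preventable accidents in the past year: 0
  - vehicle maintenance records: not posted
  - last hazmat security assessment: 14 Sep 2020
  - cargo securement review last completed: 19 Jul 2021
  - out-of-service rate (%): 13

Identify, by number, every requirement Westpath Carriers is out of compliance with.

1, 2, 4, 5, 7, 8

1. vehicle maintenance records absent → not met
2. condition 'operates vehicles over 26,000 lbs' holds; cargo securement review 147 days ago vs limit 120 → not met
3. preventable accidents in the past year 0 ≤ 1 → met
4. vehicle safety inspection 297 days ago vs limit 270 → not met
5. condition 'crosses state lines' holds; out-of-service rate (%) 13 > 8 → not met
6. condition 'transports hazardous materials' does not hold → requirement n/a → met
7. hazmat security assessment 455 days ago vs limit 365 → not met
8. brake system inspection 67 days ago vs limit 60 → not met
Not met: 1, 2, 4, 5, 7, 8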